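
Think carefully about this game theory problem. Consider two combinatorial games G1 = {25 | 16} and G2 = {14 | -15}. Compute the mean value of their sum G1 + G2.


G1 = {25 | 16}, G2 = {14 | -15}
Each is a switch {a | b} with numbers a > b; its mean value is (a + b)/2, and mean value is additive over game sums: m(G1 + G2) = m(G1) + m(G2).
Mean of G1 = (25 + (16))/2 = 41/2 = 41/2
Mean of G2 = (14 + (-15))/2 = -1/2 = -1/2
Mean of G1 + G2 = 41/2 + -1/2 = 20

20


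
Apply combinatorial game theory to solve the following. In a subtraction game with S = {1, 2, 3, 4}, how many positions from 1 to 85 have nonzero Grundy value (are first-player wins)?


Subtraction set S = {1, 2, 3, 4}, so G(n) = n mod 5.
G(n) = 0 when n is a multiple of 5.
Multiples of 5 in [1, 85]: 17
N-positions (nonzero Grundy) = 85 - 17 = 68

68


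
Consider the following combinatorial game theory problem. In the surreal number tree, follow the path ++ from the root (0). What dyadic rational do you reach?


Sign expansion: ++
Rule: track bounds (lo, hi), initially (-inf, +inf). On '+', the current value becomes lo and we move to the simplest number in (value, hi): value + 1 if hi = +inf, otherwise the midpoint (value + hi)/2. On '-', the current value becomes hi and we move to value - 1 if lo = -inf, otherwise the midpoint (lo + value)/2.
Start at 0.
Step 1: sign = +, move right. Bounds: (0, +inf). Value = 1
Step 2: sign = +, move right. Bounds: (1, +inf). Value = 2
The surreal number with sign expansion ++ is 2.

2


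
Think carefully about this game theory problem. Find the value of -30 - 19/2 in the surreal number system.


x = -30, y = 19/2
Converting to common denominator: 2
x = -60/2, y = 19/2
x - y = -30 - 19/2 = -79/2

-79/2


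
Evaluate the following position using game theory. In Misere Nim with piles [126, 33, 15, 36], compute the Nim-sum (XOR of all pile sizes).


We need the XOR (exclusive or) of all pile sizes.
After XOR-ing pile 1 (size 126): 0 XOR 126 = 126
After XOR-ing pile 2 (size 33): 126 XOR 33 = 95
After XOR-ing pile 3 (size 15): 95 XOR 15 = 80
After XOR-ing pile 4 (size 36): 80 XOR 36 = 116
The Nim-value of this position is 116.

116


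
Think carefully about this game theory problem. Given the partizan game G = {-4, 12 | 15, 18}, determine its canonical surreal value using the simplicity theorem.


Left options: {-4, 12}, max = 12
Right options: {15, 18}, min = 15
All options are numbers and max(Left) < min(Right), so by the simplicity theorem the value is the simplest (earliest-born) number strictly between 12 and 15.
Integers 13 through 14 all lie strictly between 12 and 15.
Among integers, the simplest (lowest birthday = smallest |n|; 0 is born on day 0, +-n on day n) is 13.
No non-integer in the interval can be simpler: if x is a non-integer in the interval, then floor(x) or ceil(x) also lies in the interval (the interval contains an integer), and both are proper prefixes of x's sign expansion, i.e. born earlier. So the game value is 13.
Game value = 13

13


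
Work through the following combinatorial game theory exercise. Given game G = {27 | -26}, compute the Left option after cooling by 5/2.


Original game: {27 | -26} (a switch {a | b} with a > b).
Cooling by t (for t below the temperature (a - b)/2 = 53/2) taxes each move by t: {a | b} cooled by t is {a - t | b + t}.
Cooling amount: t = 5/2
Cooled Left option: 27 - 5/2 = 49/2
Cooled Right option: -26 + 5/2 = -47/2
Cooled game: {49/2 | -47/2}
Left option = 49/2

49/2


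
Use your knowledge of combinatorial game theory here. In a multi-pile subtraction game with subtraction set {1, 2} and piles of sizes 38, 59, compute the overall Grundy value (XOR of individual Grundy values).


Subtraction set: {1, 2}
For this subtraction set, G(n) = n mod 3 (period = max + 1 = 3).
Pile 1 (size 38): G(38) = 38 mod 3 = 2
Pile 2 (size 59): G(59) = 59 mod 3 = 2
Total Grundy value = XOR of all: 2 XOR 2 = 0

0


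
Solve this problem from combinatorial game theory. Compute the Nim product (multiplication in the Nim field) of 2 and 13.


Nim multiplication is bilinear over XOR: (u XOR v) * w = (u*w) XOR (v*w).
So we split each operand into its bit components and XOR the pairwise Nim products.
2 = 2 (as XOR of powers of 2).
13 = 1 + 4 + 8 (as XOR of powers of 2).
Using the standard Nim-product table on single bits:
  2*2 = 3,   2*4 = 8,   2*8 = 12,
  4*4 = 6,   4*8 = 11,  8*8 = 13,
and  1*x = x (identity), k*l = l*k (commutative).
Pairwise Nim products:
  2 * 1 = 2
  2 * 4 = 8
  2 * 8 = 12
XOR them: 2 XOR 8 XOR 12 = 6.
Result: 2 * 13 = 6 (in Nim).

6


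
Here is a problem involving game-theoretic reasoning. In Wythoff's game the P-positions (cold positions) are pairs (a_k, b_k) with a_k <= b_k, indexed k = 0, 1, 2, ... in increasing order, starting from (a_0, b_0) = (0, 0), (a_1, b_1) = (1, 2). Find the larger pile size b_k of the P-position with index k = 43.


By Wythoff's theorem, a_k = floor(k * phi) and b_k = floor(k * phi^2) = a_k + k, where phi = (1 + sqrt(5))/2 is the golden ratio.
phi = (1 + sqrt(5))/2 = 1.618034
phi^2 = phi + 1 = 2.618034
k = 43
k * phi^2 = 43 * 2.618034 = 112.575462
b_43 = floor(k * phi^2) = 112 (check: a_43 + k = 69 + 43 = 112)

112


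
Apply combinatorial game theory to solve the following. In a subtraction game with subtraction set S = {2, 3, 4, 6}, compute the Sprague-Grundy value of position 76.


The subtraction set is S = {2, 3, 4, 6}.
G(k) = mex{ G(k - s) : s in S, s <= k }. We compute iteratively: G(0) = 0.
G(1) = mex({}) = 0
G(2) = mex({0}) = 1
G(3) = mex({0}) = 1
G(4) = mex({0, 1}) = 2
G(5) = mex({0, 1}) = 2
G(6) = mex({0, 1, 2}) = 3
G(7) = mex({0, 1, 2}) = 3
G(8) = mex({1, 2, 3}) = 0
G(9) = mex({1, 2, 3}) = 0
G(10) = mex({0, 2, 3}) = 1
G(11) = mex({0, 2, 3}) = 1
G(12) = mex({0, 1, 3}) = 2
G(13) = mex({0, 1, 3}) = 2
Observe that G(8)..G(13) = 0, 0, 1, 1, 2, 2 repeats G(0)..G(5) = 0, 0, 1, 1, 2, 2.
For k >= max(S) = 6, G(k) is determined by the previous 6 values G(k-6)..G(k-1); a window of 6 consecutive values has recurred shifted by 8, so by induction G(k + 8) = G(k) for all k >= 0: the sequence is periodic from the start with period 8.
One period: G(0..7) = 0, 0, 1, 1, 2, 2, 3, 3.
76 mod 8 = 4, so G(76) = G(4) = 2.

2


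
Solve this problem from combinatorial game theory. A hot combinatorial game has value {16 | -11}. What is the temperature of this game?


The game is {16 | -11}, a switch {a | b} with numbers a > b.
Cooling {a | b} by t gives {a - t | b + t}, which stops being hot when a - t = b + t, i.e. at t = (a - b)/2. So the temperature of a switch is (a - b)/2.
Temperature = (Left option - Right option) / 2
= (16 - (-11)) / 2
= 27 / 2
= 27/2

27/2


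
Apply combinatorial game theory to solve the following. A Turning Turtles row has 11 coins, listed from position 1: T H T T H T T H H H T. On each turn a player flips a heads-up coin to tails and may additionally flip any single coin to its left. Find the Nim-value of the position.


Coins: T H T T H T T H H H T
Key fact: a single head at position k behaves exactly like a Nim heap of size k (turning it to T and optionally flipping a coin at j < k corresponds to moving the heap from k to j, or to 0), and heads combine as a disjunctive sum (two heads at the same place would cancel, matching j XOR j = 0). So the Nim-value is the XOR of the 1-indexed positions of the heads.
Face-up positions (1-indexed): [2, 5, 8, 9, 10]
XOR 0 with 2: 0 XOR 2 = 2
XOR 2 with 5: 2 XOR 5 = 7
XOR 7 with 8: 7 XOR 8 = 15
XOR 15 with 9: 15 XOR 9 = 6
XOR 6 with 10: 6 XOR 10 = 12
Nim-value = 12

12


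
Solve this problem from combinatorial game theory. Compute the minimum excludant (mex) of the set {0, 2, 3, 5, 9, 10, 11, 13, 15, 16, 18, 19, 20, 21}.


Set = {0, 2, 3, 5, 9, 10, 11, 13, 15, 16, 18, 19, 20, 21}
0 is in the set.
1 is NOT in the set. This is the mex.
mex = 1

1


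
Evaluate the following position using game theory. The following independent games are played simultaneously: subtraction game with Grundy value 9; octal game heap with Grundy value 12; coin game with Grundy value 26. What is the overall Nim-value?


By the Sprague-Grundy theorem, the Grundy value of a sum of games is the XOR of individual Grundy values.
subtraction game: Grundy value = 9. Running XOR: 0 XOR 9 = 9
octal game heap: Grundy value = 12. Running XOR: 9 XOR 12 = 5
coin game: Grundy value = 26. Running XOR: 5 XOR 26 = 31
The combined Grundy value is 31.

31


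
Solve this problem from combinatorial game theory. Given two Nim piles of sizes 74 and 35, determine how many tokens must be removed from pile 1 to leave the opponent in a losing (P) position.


Piles: 74 and 35
Current XOR: 74 XOR 35 = 105 (non-zero, so this is an N-position).
To make the XOR zero, we need to find a move that balances the piles.
For pile 1 (size 74): target = 74 XOR 105 = 35
We reduce pile 1 from 74 to 35.
Tokens removed: 74 - 35 = 39
Verification: 35 XOR 35 = 0

39


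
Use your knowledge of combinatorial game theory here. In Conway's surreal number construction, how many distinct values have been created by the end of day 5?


Day 0: {|} = 0 is born. Count = 1.
Day n: the number of surreal numbers born by day n is 2^(n+1) - 1.
By day 0: 2^1 - 1 = 1
By day 1: 2^2 - 1 = 3
By day 2: 2^3 - 1 = 7
By day 3: 2^4 - 1 = 15
By day 4: 2^5 - 1 = 31
By day 5: 2^6 - 1 = 63
By day 5: 63 surreal numbers.

63


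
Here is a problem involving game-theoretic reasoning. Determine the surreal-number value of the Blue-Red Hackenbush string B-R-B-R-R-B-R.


Edges (from ground): B-R-B-R-R-B-R
By Berlekamp's sign-expansion rule, a Blue-Red Hackenbush stalk has the value of the surreal number whose sign sequence is the edge sequence with B -> + and R -> -.
Sign sequence: +-+--+-
Trace the sign expansion in the surreal number tree, starting from 0:
Edge 1: B (sign +) -> bounds (0, +inf), value = 1
Edge 2: R (sign -) -> bounds (0, 1), value = 1/2
Edge 3: B (sign +) -> bounds (1/2, 1), value = 3/4
Edge 4: R (sign -) -> bounds (1/2, 3/4), value = 5/8
Edge 5: R (sign -) -> bounds (1/2, 5/8), value = 9/16
Edge 6: B (sign +) -> bounds (9/16, 5/8), value = 19/32
Edge 7: R (sign -) -> bounds (9/16, 19/32), value = 37/64
Game value = 37/64

37/64


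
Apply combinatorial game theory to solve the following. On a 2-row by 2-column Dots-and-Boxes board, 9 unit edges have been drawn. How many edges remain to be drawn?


Grid: 2 x 2 boxes, i.e. 3 rows and 3 columns of dots.
Horizontal edges: (rows + 1) * cols = 3 * 2 = 6
Vertical edges: rows * (cols + 1) = 2 * 3 = 6
Total edges: 6 + 6 = 12
Edges drawn: 9
Remaining: 12 - 9 = 3

3


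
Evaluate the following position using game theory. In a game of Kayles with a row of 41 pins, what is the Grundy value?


Kayles: a move removes 1 or 2 adjacent pins from a contiguous row.
Removing pins from a row of k leaves two independent rows (a, b) with a + b = k - 1 (one pin) or a + b = k - 2 (two pins); an end removal gives a = 0.
By Sprague-Grundy, G(k) = mex{ G(a) XOR G(b) } over all these splits. G(0) = 0.
G(1): splits (0,0):0^0=0 -> mex({0}) = 1
G(2): splits (0,1):0^1=1 (0,0):0^0=0 -> mex({0, 1}) = 2
G(3): splits (0,2):0^2=2 (1,1):1^1=0 (0,1):0^1=1 -> mex({0, 1, 2}) = 3
G(4): splits (0,3):0^3=3 (1,2):1^2=3 (0,2):0^2=2 (1,1):1^1=0 -> mex({0, 2, 3}) = 1
G(5): splits (0,4):0^1=1 (1,3):1^3=2 (2,2):2^2=0 (0,3):0^3=3 (1,2):1^2=3 -> mex({0, 1, 2, 3}) = 4
G(6) = mex({0, 1, 2, 4}) = 3
G(7) = mex({0, 1, 3, 4, 5}) = 2
G(8) = mex({0, 2, 3, 5, 6}) = 1
G(9) = mex({0, 1, 2, 3, 6, 7}) = 4
G(10) = mex({0, 1, 3, 4, 5, 7}) = 2
G(11) = mex({0, 1, 2, 3, 4, 5}) = 6
G(12) = mex({0, 1, 2, 3, 5, 6, 7}) = 4
G(13) = mex({0, 2, 3, 4, 6, 7}) = 1
G(14) = mex({0, 1, 4, 5, 6, 7}) = 2
G(15) = mex({0, 1, 2, 3, 4, 5, 6}) = 7
G(16) = mex({0, 2, 3, 5, 6, 7}) = 1
G(17) = mex({0, 1, 2, 3, 5, 6, 7}) = 4
G(18) = mex({0, 1, 2, 4, 5, 6}) = 3
G(19) = mex({0, 1, 3, 4, 5, 7}) = 2
G(20) = mex({0, 2, 3, 4, 5, 6, 7}) = 1
G(21) = mex({0, 1, 2, 3, 5, 6, 7}) = 4
G(22) = mex({0, 1, 2, 3, 4, 5, 7}) = 6
G(23) = mex({0, 1, 2, 3, 4, 5, 6}) = 7
G(24) = mex({0, 1, 2, 3, 5, 6, 7}) = 4
G(25) = mex({0, 2, 3, 4, 6, 7}) = 1
G(26) = mex({0, 1, 3, 4, 5, 6, 7}) = 2
G(27) = mex({0, 1, 2, 3, 4, 5, 6, 7}) = 8
G(28) = mex({0, 1, 2, 3, 4, 6, 7, 8}) = 5
G(29) = mex({0, 1, 2, 3, 5, 6, 7, 8, 9}) = 4
G(30) = mex({0, 1, 2, 3, 4, 5, 6, 9, 10}) = 7
G(31) = mex({0, 1, 3, 4, 5, 7, 10, 11}) = 2
G(32) = mex({0, 2, 3, 4, 5, 6, 7, 9, 11}) = 1
G(33) = mex({0, 1, 2, 3, 4, 5, 6, 7, 9, 12}) = 8
G(34) = mex({0, 1, 2, 3, 4, 5, 7, 8, 11, 12}) = 6
G(35) = mex({0, 1, 2, 3, 4, 5, 6, 8, 9, 10, 11}) = 7
G(36) = mex({0, 1, 2, 3, 5, 6, 7, 9, 10}) = 4
G(37) = mex({0, 2, 3, 4, 6, 7, 9, 10, 11, 12}) = 1
G(38) = mex({0, 1, 3, 4, 5, 6, 7, 9, 10, 11, 12}) = 2
G(39) = mex({0, 1, 2, 4, 5, 6, 7, 9, 10, 12, 14}) = 3
G(40) = mex({0, 2, 3, 4, 6, 7, 11, 12, 14}) = 1
G(41) = mex({0, 1, 2, 3, 5, 6, 7, 9, 10, 11, 12}) = 4
Therefore G(41) = 4.

4


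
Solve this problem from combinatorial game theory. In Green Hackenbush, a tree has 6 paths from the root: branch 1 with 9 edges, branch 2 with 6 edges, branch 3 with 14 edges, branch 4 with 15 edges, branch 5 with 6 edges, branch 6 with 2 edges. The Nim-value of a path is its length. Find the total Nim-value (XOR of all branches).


The tree has 6 branches from the ground vertex.
In Green Hackenbush, the Nim-value of a simple path of length k is k.
Branch 1: length 9, Nim-value = 9
Branch 2: length 6, Nim-value = 6
Branch 3: length 14, Nim-value = 14
Branch 4: length 15, Nim-value = 15
Branch 5: length 6, Nim-value = 6
Branch 6: length 2, Nim-value = 2
Total Nim-value = XOR of all branch values:
0 XOR 9 = 9
9 XOR 6 = 15
15 XOR 14 = 1
1 XOR 15 = 14
14 XOR 6 = 8
8 XOR 2 = 10
Nim-value of the tree = 10

10


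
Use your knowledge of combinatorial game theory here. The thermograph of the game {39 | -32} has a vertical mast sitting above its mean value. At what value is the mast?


Game = {39 | -32}, a switch {a | b} with numbers a > b.
Its thermograph has left wall a - t and right wall b + t, which meet at t = (a - b)/2, where both equal (a + b)/2. So the mast (mean value) is at (a + b)/2.
Mean = (39 + (-32))/2 = 7/2 = 7/2

7/2


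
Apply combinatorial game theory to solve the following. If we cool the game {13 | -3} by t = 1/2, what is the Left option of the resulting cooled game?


Original game: {13 | -3} (a switch {a | b} with a > b).
Cooling by t (for t below the temperature (a - b)/2 = 8) taxes each move by t: {a | b} cooled by t is {a - t | b + t}.
Cooling amount: t = 1/2
Cooled Left option: 13 - 1/2 = 25/2
Cooled Right option: -3 + 1/2 = -5/2
Cooled game: {25/2 | -5/2}
Left option = 25/2

25/2


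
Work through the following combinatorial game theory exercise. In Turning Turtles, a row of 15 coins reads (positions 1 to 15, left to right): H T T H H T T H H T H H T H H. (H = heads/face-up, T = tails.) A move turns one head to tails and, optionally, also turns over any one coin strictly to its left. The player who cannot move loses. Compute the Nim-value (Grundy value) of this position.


Coins: H T T H H T T H H T H H T H H
Key fact: a single head at position k behaves exactly like a Nim heap of size k (turning it to T and optionally flipping a coin at j < k corresponds to moving the heap from k to j, or to 0), and heads combine as a disjunctive sum (two heads at the same place would cancel, matching j XOR j = 0). So the Nim-value is the XOR of the 1-indexed positions of the heads.
Face-up positions (1-indexed): [1, 4, 5, 8, 9, 11, 12, 14, 15]
XOR 0 with 1: 0 XOR 1 = 1
XOR 1 with 4: 1 XOR 4 = 5
XOR 5 with 5: 5 XOR 5 = 0
XOR 0 with 8: 0 XOR 8 = 8
XOR 8 with 9: 8 XOR 9 = 1
XOR 1 with 11: 1 XOR 11 = 10
XOR 10 with 12: 10 XOR 12 = 6
XOR 6 with 14: 6 XOR 14 = 8
XOR 8 with 15: 8 XOR 15 = 7
Nim-value = 7

7


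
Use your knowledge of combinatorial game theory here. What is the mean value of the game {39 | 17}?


Game = {39 | 17}, a switch {a | b} with numbers a > b.
Its thermograph has left wall a - t and right wall b + t, which meet at t = (a - b)/2, where both equal (a + b)/2. So the mast (mean value) is at (a + b)/2.
Mean = (39 + (17))/2 = 56/2 = 28

28


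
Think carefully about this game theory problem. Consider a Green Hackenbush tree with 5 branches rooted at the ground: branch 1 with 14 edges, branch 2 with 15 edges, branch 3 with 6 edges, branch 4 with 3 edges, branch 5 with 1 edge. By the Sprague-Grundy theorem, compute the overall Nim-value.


The tree has 5 branches from the ground vertex.
In Green Hackenbush, the Nim-value of a simple path of length k is k.
Branch 1: length 14, Nim-value = 14
Branch 2: length 15, Nim-value = 15
Branch 3: length 6, Nim-value = 6
Branch 4: length 3, Nim-value = 3
Branch 5: length 1, Nim-value = 1
Total Nim-value = XOR of all branch values:
0 XOR 14 = 14
14 XOR 15 = 1
1 XOR 6 = 7
7 XOR 3 = 4
4 XOR 1 = 5
Nim-value of the tree = 5

5


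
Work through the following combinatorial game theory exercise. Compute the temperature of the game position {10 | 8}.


The game is {10 | 8}, a switch {a | b} with numbers a > b.
Cooling {a | b} by t gives {a - t | b + t}, which stops being hot when a - t = b + t, i.e. at t = (a - b)/2. So the temperature of a switch is (a - b)/2.
Temperature = (Left option - Right option) / 2
= (10 - (8)) / 2
= 2 / 2
= 1

1


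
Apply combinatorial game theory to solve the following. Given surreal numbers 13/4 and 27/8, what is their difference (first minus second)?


x = 13/4, y = 27/8
Converting to common denominator: 8
x = 26/8, y = 27/8
x - y = 13/4 - 27/8 = -1/8

-1/8


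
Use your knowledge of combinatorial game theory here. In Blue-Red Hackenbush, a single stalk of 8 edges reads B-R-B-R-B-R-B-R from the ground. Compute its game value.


Edges (from ground): B-R-B-R-B-R-B-R
By Berlekamp's sign-expansion rule, a Blue-Red Hackenbush stalk has the value of the surreal number whose sign sequence is the edge sequence with B -> + and R -> -.
Sign sequence: +-+-+-+-
Trace the sign expansion in the surreal number tree, starting from 0:
Edge 1: B (sign +) -> bounds (0, +inf), value = 1
Edge 2: R (sign -) -> bounds (0, 1), value = 1/2
Edge 3: B (sign +) -> bounds (1/2, 1), value = 3/4
Edge 4: R (sign -) -> bounds (1/2, 3/4), value = 5/8
Edge 5: B (sign +) -> bounds (5/8, 3/4), value = 11/16
Edge 6: R (sign -) -> bounds (5/8, 11/16), value = 21/32
Edge 7: B (sign +) -> bounds (21/32, 11/16), value = 43/64
Edge 8: R (sign -) -> bounds (21/32, 43/64), value = 85/128
Game value = 85/128

85/128


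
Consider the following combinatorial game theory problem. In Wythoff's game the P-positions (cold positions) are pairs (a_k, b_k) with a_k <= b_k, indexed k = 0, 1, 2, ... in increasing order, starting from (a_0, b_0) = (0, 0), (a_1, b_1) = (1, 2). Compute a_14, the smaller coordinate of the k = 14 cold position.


By Wythoff's theorem, a_k = floor(k * phi) and b_k = floor(k * phi^2) = a_k + k, where phi = (1 + sqrt(5))/2 is the golden ratio.
phi = (1 + sqrt(5))/2 = 1.618034
k = 14
k * phi = 14 * 1.618034 = 22.652476
a_14 = floor(k * phi) = 22

22


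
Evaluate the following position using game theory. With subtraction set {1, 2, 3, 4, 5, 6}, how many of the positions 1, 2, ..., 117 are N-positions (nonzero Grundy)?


Subtraction set S = {1, 2, 3, 4, 5, 6}, so G(n) = n mod 7.
G(n) = 0 when n is a multiple of 7.
Multiples of 7 in [1, 117]: 16
N-positions (nonzero Grundy) = 117 - 16 = 101

101


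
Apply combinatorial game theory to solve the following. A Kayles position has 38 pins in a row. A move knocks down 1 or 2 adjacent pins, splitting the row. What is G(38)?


Kayles: a move removes 1 or 2 adjacent pins from a contiguous row.
Removing pins from a row of k leaves two independent rows (a, b) with a + b = k - 1 (one pin) or a + b = k - 2 (two pins); an end removal gives a = 0.
By Sprague-Grundy, G(k) = mex{ G(a) XOR G(b) } over all these splits. G(0) = 0.
G(1): splits (0,0):0^0=0 -> mex({0}) = 1
G(2): splits (0,1):0^1=1 (0,0):0^0=0 -> mex({0, 1}) = 2
G(3): splits (0,2):0^2=2 (1,1):1^1=0 (0,1):0^1=1 -> mex({0, 1, 2}) = 3
G(4): splits (0,3):0^3=3 (1,2):1^2=3 (0,2):0^2=2 (1,1):1^1=0 -> mex({0, 2, 3}) = 1
G(5): splits (0,4):0^1=1 (1,3):1^3=2 (2,2):2^2=0 (0,3):0^3=3 (1,2):1^2=3 -> mex({0, 1, 2, 3}) = 4
G(6) = mex({0, 1, 2, 4}) = 3
G(7) = mex({0, 1, 3, 4, 5}) = 2
G(8) = mex({0, 2, 3, 5, 6}) = 1
G(9) = mex({0, 1, 2, 3, 6, 7}) = 4
G(10) = mex({0, 1, 3, 4, 5, 7}) = 2
G(11) = mex({0, 1, 2, 3, 4, 5}) = 6
G(12) = mex({0, 1, 2, 3, 5, 6, 7}) = 4
G(13) = mex({0, 2, 3, 4, 6, 7}) = 1
G(14) = mex({0, 1, 4, 5, 6, 7}) = 2
G(15) = mex({0, 1, 2, 3, 4, 5, 6}) = 7
G(16) = mex({0, 2, 3, 5, 6, 7}) = 1
G(17) = mex({0, 1, 2, 3, 5, 6, 7}) = 4
G(18) = mex({0, 1, 2, 4, 5, 6}) = 3
G(19) = mex({0, 1, 3, 4, 5, 7}) = 2
G(20) = mex({0, 2, 3, 4, 5, 6, 7}) = 1
G(21) = mex({0, 1, 2, 3, 5, 6, 7}) = 4
G(22) = mex({0, 1, 2, 3, 4, 5, 7}) = 6
G(23) = mex({0, 1, 2, 3, 4, 5, 6}) = 7
G(24) = mex({0, 1, 2, 3, 5, 6, 7}) = 4
G(25) = mex({0, 2, 3, 4, 6, 7}) = 1
G(26) = mex({0, 1, 3, 4, 5, 6, 7}) = 2
G(27) = mex({0, 1, 2, 3, 4, 5, 6, 7}) = 8
G(28) = mex({0, 1, 2, 3, 4, 6, 7, 8}) = 5
G(29) = mex({0, 1, 2, 3, 5, 6, 7, 8, 9}) = 4
G(30) = mex({0, 1, 2, 3, 4, 5, 6, 9, 10}) = 7
G(31) = mex({0, 1, 3, 4, 5, 7, 10, 11}) = 2
G(32) = mex({0, 2, 3, 4, 5, 6, 7, 9, 11}) = 1
G(33) = mex({0, 1, 2, 3, 4, 5, 6, 7, 9, 12}) = 8
G(34) = mex({0, 1, 2, 3, 4, 5, 7, 8, 11, 12}) = 6
G(35) = mex({0, 1, 2, 3, 4, 5, 6, 8, 9, 10, 11}) = 7
G(36) = mex({0, 1, 2, 3, 5, 6, 7, 9, 10}) = 4
G(37) = mex({0, 2, 3, 4, 6, 7, 9, 10, 11, 12}) = 1
G(38) = mex({0, 1, 3, 4, 5, 6, 7, 9, 10, 11, 12}) = 2
Therefore G(38) = 2.

2


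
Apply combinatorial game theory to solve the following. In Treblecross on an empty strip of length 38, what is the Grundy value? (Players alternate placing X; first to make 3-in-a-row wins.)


Treblecross: place X on empty cells; 3-in-a-row wins.
Playing within two cells of an existing X lets the opponent win at once, so sensible play treats the cells i-2..i+2 around each X as dead. The player left with no safe cell loses, so this is a normal-play take-away game on strips of safe cells.
Placing X at cell i (0-indexed) of a strip of k safe cells leaves independent strips of sizes max(0, i-2) and max(0, k-i-3). Hence G(k) = mex{ G(max(0,i-2)) XOR G(max(0,k-i-3)) : 0 <= i < k }, with G(0) = 0.
G(1): splits (0,0):0^0=0 -> mex({0}) = 1
G(2): splits (0,0):0^0=0 -> mex({0}) = 1
G(3): splits (0,0):0^0=0 -> mex({0}) = 1
G(4): splits (0,1):0^1=1 (0,0):0^0=0 -> mex({0, 1}) = 2
G(5): splits (0,2):0^1=1 (0,1):0^1=1 (0,0):0^0=0 -> mex({0, 1}) = 2
G(6) = mex({1}) = 0
G(7) = mex({0, 1, 2}) = 3
G(8) = mex({0, 1, 2}) = 3
G(9) = mex({0, 2}) = 1
G(10) = mex({0, 2, 3}) = 1
G(11) = mex({0, 3}) = 1
G(12) = mex({1, 3}) = 0
G(13) = mex({0, 1, 2, 3}) = 4
G(14) = mex({0, 1, 2}) = 3
G(15) = mex({0, 1, 2}) = 3
G(16) = mex({0, 1, 2, 4}) = 3
G(17) = mex({0, 1, 3, 4}) = 2
G(18) = mex({0, 1, 3, 4}) = 2
G(19) = mex({0, 1, 3, 5}) = 2
G(20) = mex({0, 1, 2, 3, 5}) = 4
G(21) = mex({0, 1, 2, 3, 5}) = 4
G(22) = mex({1, 2, 6}) = 0
G(23) = mex({0, 1, 2, 3, 4, 6}) = 5
G(24) = mex({0, 1, 2, 3, 4}) = 5
G(25) = mex({0, 1, 3, 4, 7}) = 2
G(26) = mex({0, 1, 3, 4, 5, 7}) = 2
G(27) = mex({0, 1, 3, 5}) = 2
G(28) = mex({0, 1, 2, 5}) = 3
G(29) = mex({0, 1, 2, 4, 5, 6}) = 3
G(30) = mex({1, 2, 4, 6}) = 0
G(31) = mex({0, 1, 2, 3, 4, 6}) = 5
G(32) = mex({1, 2, 3, 4, 7}) = 0
G(33) = mex({0, 3, 7}) = 1
G(34) = mex({0, 2, 3, 5, 7}) = 1
G(35) = mex({0, 2, 3, 5, 6}) = 1
G(36) = mex({0, 1, 2, 5, 6}) = 3
G(37) = mex({0, 1, 2, 4, 5, 6}) = 3
G(38) = mex({0, 1, 2, 4}) = 3
Therefore G(38) = 3.

3


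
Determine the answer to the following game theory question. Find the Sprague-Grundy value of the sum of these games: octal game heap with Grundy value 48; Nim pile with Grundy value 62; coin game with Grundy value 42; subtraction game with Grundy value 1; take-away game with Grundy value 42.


By the Sprague-Grundy theorem, the Grundy value of a sum of games is the XOR of individual Grundy values.
octal game heap: Grundy value = 48. Running XOR: 0 XOR 48 = 48
Nim pile: Grundy value = 62. Running XOR: 48 XOR 62 = 14
coin game: Grundy value = 42. Running XOR: 14 XOR 42 = 36
subtraction game: Grundy value = 1. Running XOR: 36 XOR 1 = 37
take-away game: Grundy value = 42. Running XOR: 37 XOR 42 = 15
The combined Grundy value is 15.

15


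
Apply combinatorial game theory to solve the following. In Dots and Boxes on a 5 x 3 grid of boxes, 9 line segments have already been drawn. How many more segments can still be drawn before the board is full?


Grid: 5 x 3 boxes, i.e. 6 rows and 4 columns of dots.
Horizontal edges: (rows + 1) * cols = 6 * 3 = 18
Vertical edges: rows * (cols + 1) = 5 * 4 = 20
Total edges: 18 + 20 = 38
Edges drawn: 9
Remaining: 38 - 9 = 29

29


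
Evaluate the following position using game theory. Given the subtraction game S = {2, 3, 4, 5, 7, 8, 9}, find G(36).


The subtraction set is S = {2, 3, 4, 5, 7, 8, 9}.
G(k) = mex{ G(k - s) : s in S, s <= k }. We compute iteratively: G(0) = 0.
G(1) = mex({}) = 0
G(2) = mex({0}) = 1
G(3) = mex({0}) = 1
G(4) = mex({0, 1}) = 2
G(5) = mex({0, 1}) = 2
G(6) = mex({0, 1, 2}) = 3
G(7) = mex({0, 1, 2}) = 3
G(8) = mex({0, 1, 2, 3}) = 4
G(9) = mex({0, 1, 2, 3}) = 4
G(10) = mex({0, 1, 2, 3, 4}) = 5
G(11) = mex({1, 2, 3, 4}) = 0
G(12) = mex({1, 2, 3, 4, 5}) = 0
G(13) = mex({0, 2, 3, 4, 5}) = 1
G(14) = mex({0, 2, 3, 4, 5}) = 1
G(15) = mex({0, 1, 3, 4, 5}) = 2
G(16) = mex({0, 1, 3, 4}) = 2
G(17) = mex({0, 1, 2, 4, 5}) = 3
G(18) = mex({0, 1, 2, 4, 5}) = 3
G(19) = mex({0, 1, 2, 3, 5}) = 4
Observe that G(11)..G(19) = 0, 0, 1, 1, 2, 2, 3, 3, 4 repeats G(0)..G(8) = 0, 0, 1, 1, 2, 2, 3, 3, 4.
For k >= max(S) = 9, G(k) is determined by the previous 9 values G(k-9)..G(k-1); a window of 9 consecutive values has recurred shifted by 11, so by induction G(k + 11) = G(k) for all k >= 0: the sequence is periodic from the start with period 11.
One period: G(0..10) = 0, 0, 1, 1, 2, 2, 3, 3, 4, 4, 5.
36 mod 11 = 3, so G(36) = G(3) = 1.

1


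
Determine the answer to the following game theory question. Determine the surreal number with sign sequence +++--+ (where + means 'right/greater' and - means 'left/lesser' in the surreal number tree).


Sign expansion: +++--+
Rule: track bounds (lo, hi), initially (-inf, +inf). On '+', the current value becomes lo and we move to the simplest number in (value, hi): value + 1 if hi = +inf, otherwise the midpoint (value + hi)/2. On '-', the current value becomes hi and we move to value - 1 if lo = -inf, otherwise the midpoint (lo + value)/2.
Start at 0.
Step 1: sign = +, move right. Bounds: (0, +inf). Value = 1
Step 2: sign = +, move right. Bounds: (1, +inf). Value = 2
Step 3: sign = +, move right. Bounds: (2, +inf). Value = 3
Step 4: sign = -, move left. Bounds: (2, 3). Value = 5/2
Step 5: sign = -, move left. Bounds: (2, 5/2). Value = 9/4
Step 6: sign = +, move right. Bounds: (9/4, 5/2). Value = 19/8
The surreal number with sign expansion +++--+ is 19/8.

19/8


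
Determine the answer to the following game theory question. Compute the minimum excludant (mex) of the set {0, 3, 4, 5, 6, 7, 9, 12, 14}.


Set = {0, 3, 4, 5, 6, 7, 9, 12, 14}
0 is in the set.
1 is NOT in the set. This is the mex.
mex = 1

1


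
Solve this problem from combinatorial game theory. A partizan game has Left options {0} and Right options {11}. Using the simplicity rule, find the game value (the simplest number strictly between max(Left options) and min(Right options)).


Left options: {0}, max = 0
Right options: {11}, min = 11
All options are numbers and max(Left) < min(Right), so by the simplicity theorem the value is the simplest (earliest-born) number strictly between 0 and 11.
Integers 1 through 10 all lie strictly between 0 and 11.
Among integers, the simplest (lowest birthday = smallest |n|; 0 is born on day 0, +-n on day n) is 1.
No non-integer in the interval can be simpler: if x is a non-integer in the interval, then floor(x) or ceil(x) also lies in the interval (the interval contains an integer), and both are proper prefixes of x's sign expansion, i.e. born earlier. So the game value is 1.
Game value = 1

1


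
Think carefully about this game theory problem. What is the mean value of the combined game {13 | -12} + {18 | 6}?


G1 = {13 | -12}, G2 = {18 | 6}
Each is a switch {a | b} with numbers a > b; its mean value is (a + b)/2, and mean value is additive over game sums: m(G1 + G2) = m(G1) + m(G2).
Mean of G1 = (13 + (-12))/2 = 1/2 = 1/2
Mean of G2 = (18 + (6))/2 = 24/2 = 12
Mean of G1 + G2 = 1/2 + 12 = 25/2

25/2


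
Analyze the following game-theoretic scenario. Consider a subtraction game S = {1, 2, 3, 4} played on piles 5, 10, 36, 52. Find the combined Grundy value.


Subtraction set: {1, 2, 3, 4}
For this subtraction set, G(n) = n mod 5 (period = max + 1 = 5).
Pile 1 (size 5): G(5) = 5 mod 5 = 0
Pile 2 (size 10): G(10) = 10 mod 5 = 0
Pile 3 (size 36): G(36) = 36 mod 5 = 1
Pile 4 (size 52): G(52) = 52 mod 5 = 2
Total Grundy value = XOR of all: 0 XOR 0 XOR 1 XOR 2 = 3

3


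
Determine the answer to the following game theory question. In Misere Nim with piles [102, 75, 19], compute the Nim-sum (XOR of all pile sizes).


We need the XOR (exclusive or) of all pile sizes.
After XOR-ing pile 1 (size 102): 0 XOR 102 = 102
After XOR-ing pile 2 (size 75): 102 XOR 75 = 45
After XOR-ing pile 3 (size 19): 45 XOR 19 = 62
The Nim-value of this position is 62.

62


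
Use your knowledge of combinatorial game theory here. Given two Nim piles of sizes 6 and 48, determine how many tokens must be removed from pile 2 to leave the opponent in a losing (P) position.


Piles: 6 and 48
Current XOR: 6 XOR 48 = 54 (non-zero, so this is an N-position).
To make the XOR zero, we need to find a move that balances the piles.
For pile 2 (size 48): target = 48 XOR 54 = 6
We reduce pile 2 from 48 to 6.
Tokens removed: 48 - 6 = 42
Verification: 6 XOR 6 = 0

42


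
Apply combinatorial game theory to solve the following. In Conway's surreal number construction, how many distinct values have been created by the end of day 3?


Day 0: {|} = 0 is born. Count = 1.
Day n: the number of surreal numbers born by day n is 2^(n+1) - 1.
By day 0: 2^1 - 1 = 1
By day 1: 2^2 - 1 = 3
By day 2: 2^3 - 1 = 7
By day 3: 2^4 - 1 = 15
By day 3: 15 surreal numbers.

15


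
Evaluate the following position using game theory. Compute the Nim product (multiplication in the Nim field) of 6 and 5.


Nim multiplication is bilinear over XOR: (u XOR v) * w = (u*w) XOR (v*w).
So we split each operand into its bit components and XOR the pairwise Nim products.
6 = 2 + 4 (as XOR of powers of 2).
5 = 1 + 4 (as XOR of powers of 2).
Using the standard Nim-product table on single bits:
  2*2 = 3,   2*4 = 8,   2*8 = 12,
  4*4 = 6,   4*8 = 11,  8*8 = 13,
and  1*x = x (identity), k*l = l*k (commutative).
Pairwise Nim products:
  2 * 1 = 2
  2 * 4 = 8
  4 * 1 = 4
  4 * 4 = 6
XOR them: 2 XOR 8 XOR 4 XOR 6 = 8.
Result: 6 * 5 = 8 (in Nim).

8


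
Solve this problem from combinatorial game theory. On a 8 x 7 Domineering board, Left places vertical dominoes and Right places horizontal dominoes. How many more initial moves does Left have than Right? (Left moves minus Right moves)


Board is 8 x 7 (rows x cols).
Left (vertical) placements: (rows-1) * cols = 7 * 7 = 49
Right (horizontal) placements: rows * (cols-1) = 8 * 6 = 48
Advantage = Left - Right = 49 - 48 = 1

1


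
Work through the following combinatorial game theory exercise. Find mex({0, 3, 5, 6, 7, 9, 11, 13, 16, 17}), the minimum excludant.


Set = {0, 3, 5, 6, 7, 9, 11, 13, 16, 17}
0 is in the set.
1 is NOT in the set. This is the mex.
mex = 1

1


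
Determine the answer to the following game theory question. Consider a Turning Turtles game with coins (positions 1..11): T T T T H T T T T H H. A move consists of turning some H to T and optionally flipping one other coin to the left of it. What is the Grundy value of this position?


Coins: T T T T H T T T T H H
Key fact: a single head at position k behaves exactly like a Nim heap of size k (turning it to T and optionally flipping a coin at j < k corresponds to moving the heap from k to j, or to 0), and heads combine as a disjunctive sum (two heads at the same place would cancel, matching j XOR j = 0). So the Nim-value is the XOR of the 1-indexed positions of the heads.
Face-up positions (1-indexed): [5, 10, 11]
XOR 0 with 5: 0 XOR 5 = 5
XOR 5 with 10: 5 XOR 10 = 15
XOR 15 with 11: 15 XOR 11 = 4
Nim-value = 4

4


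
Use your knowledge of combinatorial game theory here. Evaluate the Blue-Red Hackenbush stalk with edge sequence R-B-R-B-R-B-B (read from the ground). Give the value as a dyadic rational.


Edges (from ground): R-B-R-B-R-B-B
By Berlekamp's sign-expansion rule, a Blue-Red Hackenbush stalk has the value of the surreal number whose sign sequence is the edge sequence with B -> + and R -> -.
Sign sequence: -+-+-++
Trace the sign expansion in the surreal number tree, starting from 0:
Edge 1: R (sign -) -> bounds (-inf, 0), value = -1
Edge 2: B (sign +) -> bounds (-1, 0), value = -1/2
Edge 3: R (sign -) -> bounds (-1, -1/2), value = -3/4
Edge 4: B (sign +) -> bounds (-3/4, -1/2), value = -5/8
Edge 5: R (sign -) -> bounds (-3/4, -5/8), value = -11/16
Edge 6: B (sign +) -> bounds (-11/16, -5/8), value = -21/32
Edge 7: B (sign +) -> bounds (-21/32, -5/8), value = -41/64
Game value = -41/64

-41/64


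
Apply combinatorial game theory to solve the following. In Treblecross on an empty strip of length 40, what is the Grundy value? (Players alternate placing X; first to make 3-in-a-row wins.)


Treblecross: place X on empty cells; 3-in-a-row wins.
Playing within two cells of an existing X lets the opponent win at once, so sensible play treats the cells i-2..i+2 around each X as dead. The player left with no safe cell loses, so this is a normal-play take-away game on strips of safe cells.
Placing X at cell i (0-indexed) of a strip of k safe cells leaves independent strips of sizes max(0, i-2) and max(0, k-i-3). Hence G(k) = mex{ G(max(0,i-2)) XOR G(max(0,k-i-3)) : 0 <= i < k }, with G(0) = 0.
G(1): splits (0,0):0^0=0 -> mex({0}) = 1
G(2): splits (0,0):0^0=0 -> mex({0}) = 1
G(3): splits (0,0):0^0=0 -> mex({0}) = 1
G(4): splits (0,1):0^1=1 (0,0):0^0=0 -> mex({0, 1}) = 2
G(5): splits (0,2):0^1=1 (0,1):0^1=1 (0,0):0^0=0 -> mex({0, 1}) = 2
G(6) = mex({1}) = 0
G(7) = mex({0, 1, 2}) = 3
G(8) = mex({0, 1, 2}) = 3
G(9) = mex({0, 2}) = 1
G(10) = mex({0, 2, 3}) = 1
G(11) = mex({0, 3}) = 1
G(12) = mex({1, 3}) = 0
G(13) = mex({0, 1, 2, 3}) = 4
G(14) = mex({0, 1, 2}) = 3
G(15) = mex({0, 1, 2}) = 3
G(16) = mex({0, 1, 2, 4}) = 3
G(17) = mex({0, 1, 3, 4}) = 2
G(18) = mex({0, 1, 3, 4}) = 2
G(19) = mex({0, 1, 3, 5}) = 2
G(20) = mex({0, 1, 2, 3, 5}) = 4
G(21) = mex({0, 1, 2, 3, 5}) = 4
G(22) = mex({1, 2, 6}) = 0
G(23) = mex({0, 1, 2, 3, 4, 6}) = 5
G(24) = mex({0, 1, 2, 3, 4}) = 5
G(25) = mex({0, 1, 3, 4, 7}) = 2
G(26) = mex({0, 1, 3, 4, 5, 7}) = 2
G(27) = mex({0, 1, 3, 5}) = 2
G(28) = mex({0, 1, 2, 5}) = 3
G(29) = mex({0, 1, 2, 4, 5, 6}) = 3
G(30) = mex({1, 2, 4, 6}) = 0
G(31) = mex({0, 1, 2, 3, 4, 6}) = 5
G(32) = mex({1, 2, 3, 4, 7}) = 0
G(33) = mex({0, 3, 7}) = 1
G(34) = mex({0, 2, 3, 5, 7}) = 1
G(35) = mex({0, 2, 3, 5, 6}) = 1
G(36) = mex({0, 1, 2, 5, 6}) = 3
G(37) = mex({0, 1, 2, 4, 5, 6}) = 3
G(38) = mex({0, 1, 2, 4}) = 3
G(39) = mex({0, 1, 2, 3, 4, 7}) = 5
G(40) = mex({0, 1, 2, 3, 4, 5, 7}) = 6
Therefore G(40) = 6.

6


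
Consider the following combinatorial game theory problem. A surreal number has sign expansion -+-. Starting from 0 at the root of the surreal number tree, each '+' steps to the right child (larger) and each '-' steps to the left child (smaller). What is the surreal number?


Sign expansion: -+-
Rule: track bounds (lo, hi), initially (-inf, +inf). On '+', the current value becomes lo and we move to the simplest number in (value, hi): value + 1 if hi = +inf, otherwise the midpoint (value + hi)/2. On '-', the current value becomes hi and we move to value - 1 if lo = -inf, otherwise the midpoint (lo + value)/2.
Start at 0.
Step 1: sign = -, move left. Bounds: (-inf, 0). Value = -1
Step 2: sign = +, move right. Bounds: (-1, 0). Value = -1/2
Step 3: sign = -, move left. Bounds: (-1, -1/2). Value = -3/4
The surreal number with sign expansion -+- is -3/4.

-3/4


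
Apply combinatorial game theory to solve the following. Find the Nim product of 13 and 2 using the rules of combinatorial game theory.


Nim multiplication is bilinear over XOR: (u XOR v) * w = (u*w) XOR (v*w).
So we split each operand into its bit components and XOR the pairwise Nim products.
13 = 1 + 4 + 8 (as XOR of powers of 2).
2 = 2 (as XOR of powers of 2).
Using the standard Nim-product table on single bits:
  2*2 = 3,   2*4 = 8,   2*8 = 12,
  4*4 = 6,   4*8 = 11,  8*8 = 13,
and  1*x = x (identity), k*l = l*k (commutative).
Pairwise Nim products:
  1 * 2 = 2
  4 * 2 = 8
  8 * 2 = 12
XOR them: 2 XOR 8 XOR 12 = 6.
Result: 13 * 2 = 6 (in Nim).

6


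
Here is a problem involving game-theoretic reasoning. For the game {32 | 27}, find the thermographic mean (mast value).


Game = {32 | 27}, a switch {a | b} with numbers a > b.
Its thermograph has left wall a - t and right wall b + t, which meet at t = (a - b)/2, where both equal (a + b)/2. So the mast (mean value) is at (a + b)/2.
Mean = (32 + (27))/2 = 59/2 = 59/2

59/2


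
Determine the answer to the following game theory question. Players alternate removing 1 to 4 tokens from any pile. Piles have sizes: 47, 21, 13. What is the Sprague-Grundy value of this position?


Subtraction set: {1, 2, 3, 4}
For this subtraction set, G(n) = n mod 5 (period = max + 1 = 5).
Pile 1 (size 47): G(47) = 47 mod 5 = 2
Pile 2 (size 21): G(21) = 21 mod 5 = 1
Pile 3 (size 13): G(13) = 13 mod 5 = 3
Total Grundy value = XOR of all: 2 XOR 1 XOR 3 = 0

0


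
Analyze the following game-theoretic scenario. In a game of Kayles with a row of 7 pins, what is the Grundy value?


Kayles: a move removes 1 or 2 adjacent pins from a contiguous row.
Removing pins from a row of k leaves two independent rows (a, b) with a + b = k - 1 (one pin) or a + b = k - 2 (two pins); an end removal gives a = 0.
By Sprague-Grundy, G(k) = mex{ G(a) XOR G(b) } over all these splits. G(0) = 0.
G(1): splits (0,0):0^0=0 -> mex({0}) = 1
G(2): splits (0,1):0^1=1 (0,0):0^0=0 -> mex({0, 1}) = 2
G(3): splits (0,2):0^2=2 (1,1):1^1=0 (0,1):0^1=1 -> mex({0, 1, 2}) = 3
G(4): splits (0,3):0^3=3 (1,2):1^2=3 (0,2):0^2=2 (1,1):1^1=0 -> mex({0, 2, 3}) = 1
G(5): splits (0,4):0^1=1 (1,3):1^3=2 (2,2):2^2=0 (0,3):0^3=3 (1,2):1^2=3 -> mex({0, 1, 2, 3}) = 4
G(6) = mex({0, 1, 2, 4}) = 3
G(7) = mex({0, 1, 3, 4, 5}) = 2
Therefore G(7) = 2.

2


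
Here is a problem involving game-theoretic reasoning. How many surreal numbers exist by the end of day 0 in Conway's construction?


Day 0: {|} = 0 is born. Count = 1.
Day n: the number of surreal numbers born by day n is 2^(n+1) - 1.
By day 0: 2^1 - 1 = 1
By day 0: 1 surreal numbers.

1


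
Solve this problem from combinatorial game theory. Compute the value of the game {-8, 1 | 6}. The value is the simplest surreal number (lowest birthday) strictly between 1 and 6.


Left options: {-8, 1}, max = 1
Right options: {6}, min = 6
All options are numbers and max(Left) < min(Right), so by the simplicity theorem the value is the simplest (earliest-born) number strictly between 1 and 6.
Integers 2 through 5 all lie strictly between 1 and 6.
Among integers, the simplest (lowest birthday = smallest |n|; 0 is born on day 0, +-n on day n) is 2.
No non-integer in the interval can be simpler: if x is a non-integer in the interval, then floor(x) or ceil(x) also lies in the interval (the interval contains an integer), and both are proper prefixes of x's sign expansion, i.e. born earlier. So the game value is 2.
Game value = 2

2


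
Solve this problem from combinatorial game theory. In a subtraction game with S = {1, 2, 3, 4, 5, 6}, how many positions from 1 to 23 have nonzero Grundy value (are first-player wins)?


Subtraction set S = {1, 2, 3, 4, 5, 6}, so G(n) = n mod 7.
G(n) = 0 when n is a multiple of 7.
Multiples of 7 in [1, 23]: 3
N-positions (nonzero Grundy) = 23 - 3 = 20

20


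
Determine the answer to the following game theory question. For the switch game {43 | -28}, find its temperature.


The game is {43 | -28}, a switch {a | b} with numbers a > b.
Cooling {a | b} by t gives {a - t | b + t}, which stops being hot when a - t = b + t, i.e. at t = (a - b)/2. So the temperature of a switch is (a - b)/2.
Temperature = (Left option - Right option) / 2
= (43 - (-28)) / 2
= 71 / 2
= 71/2

71/2
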